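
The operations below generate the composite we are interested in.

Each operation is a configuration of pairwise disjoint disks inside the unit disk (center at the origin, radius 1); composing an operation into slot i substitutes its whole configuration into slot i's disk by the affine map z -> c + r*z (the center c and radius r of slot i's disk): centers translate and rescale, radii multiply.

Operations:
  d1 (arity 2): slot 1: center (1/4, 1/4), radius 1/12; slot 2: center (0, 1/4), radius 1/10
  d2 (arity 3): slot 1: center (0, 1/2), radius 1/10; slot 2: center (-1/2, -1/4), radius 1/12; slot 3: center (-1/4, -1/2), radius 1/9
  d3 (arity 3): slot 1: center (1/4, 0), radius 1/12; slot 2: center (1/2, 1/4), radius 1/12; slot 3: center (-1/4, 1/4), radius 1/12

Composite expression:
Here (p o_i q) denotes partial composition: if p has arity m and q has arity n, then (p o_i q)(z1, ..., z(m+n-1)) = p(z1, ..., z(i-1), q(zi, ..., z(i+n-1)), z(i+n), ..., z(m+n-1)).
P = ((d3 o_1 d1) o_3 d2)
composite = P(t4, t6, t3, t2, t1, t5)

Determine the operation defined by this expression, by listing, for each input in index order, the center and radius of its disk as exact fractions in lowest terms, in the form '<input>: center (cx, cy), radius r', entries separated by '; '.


Each t-disk chains the slot maps above it in d3; radii multiply.
input t4: applying the 2 nested substitutions gives center (13/48, 1/48), radius 1/144
input t6: applying the 2 nested substitutions gives center (1/4, 1/48), radius 1/120
input t3: applying the 2 nested substitutions gives center (1/2, 7/24), radius 1/120
input t2: applying the 2 nested substitutions gives center (11/24, 11/48), radius 1/144
input t1: applying the 2 nested substitutions gives center (23/48, 5/24), radius 1/108
input t5: applying the 1 nested substitution gives center (-1/4, 1/4), radius 1/12

t1: center (23/48, 5/24), radius 1/108; t2: center (11/24, 11/48), radius 1/144; t3: center (1/2, 7/24), radius 1/120; t4: center (13/48, 1/48), radius 1/144; t5: center (-1/4, 1/4), radius 1/12; t6: center (1/4, 1/48), radius 1/120


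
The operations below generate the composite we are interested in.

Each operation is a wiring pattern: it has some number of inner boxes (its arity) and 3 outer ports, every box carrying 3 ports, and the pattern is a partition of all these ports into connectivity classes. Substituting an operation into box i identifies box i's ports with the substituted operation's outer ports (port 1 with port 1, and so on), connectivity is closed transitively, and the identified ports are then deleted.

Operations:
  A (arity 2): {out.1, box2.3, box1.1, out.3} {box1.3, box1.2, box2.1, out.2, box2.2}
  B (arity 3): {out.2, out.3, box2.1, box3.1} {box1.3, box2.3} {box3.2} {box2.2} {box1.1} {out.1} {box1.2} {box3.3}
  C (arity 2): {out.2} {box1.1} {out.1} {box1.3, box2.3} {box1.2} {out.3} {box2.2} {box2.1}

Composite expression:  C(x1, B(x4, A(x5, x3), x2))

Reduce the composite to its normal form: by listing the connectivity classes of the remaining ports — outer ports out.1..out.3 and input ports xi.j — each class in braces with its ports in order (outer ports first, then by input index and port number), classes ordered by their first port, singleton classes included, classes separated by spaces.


{out.1} {out.2} {out.3} {x1.1} {x1.2} {x1.3, x2.1, x3.3, x4.3, x5.1} {x2.2} {x2.3} {x3.1, x3.2, x5.2, x5.3} {x4.1} {x4.2}

Substituting into C glues patterns; closure does the rest.
through A, on inputs (x5, x3): {out.1, out.3, x3.3, x5.1} {out.2, x3.1, x3.2, x5.2, x5.3} (out.j = stage outer ports)
through B, on inputs (x4, x5, x3, x2): {out.1} {out.2, out.3, x2.1, x3.3, x4.3, x5.1} {x2.2} {x2.3} {x3.1, x3.2, x5.2, x5.3} {x4.1} {x4.2} (out.j = stage outer ports)
through C, on inputs (x1, x4, x5, x3, x2): {out.1} {out.2} {out.3} {x1.1} {x1.2} {x1.3, x2.1, x3.3, x4.3, x5.1} {x2.2} {x2.3} {x3.1, x3.2, x5.2, x5.3} {x4.1} {x4.2} (out.j = stage outer ports)


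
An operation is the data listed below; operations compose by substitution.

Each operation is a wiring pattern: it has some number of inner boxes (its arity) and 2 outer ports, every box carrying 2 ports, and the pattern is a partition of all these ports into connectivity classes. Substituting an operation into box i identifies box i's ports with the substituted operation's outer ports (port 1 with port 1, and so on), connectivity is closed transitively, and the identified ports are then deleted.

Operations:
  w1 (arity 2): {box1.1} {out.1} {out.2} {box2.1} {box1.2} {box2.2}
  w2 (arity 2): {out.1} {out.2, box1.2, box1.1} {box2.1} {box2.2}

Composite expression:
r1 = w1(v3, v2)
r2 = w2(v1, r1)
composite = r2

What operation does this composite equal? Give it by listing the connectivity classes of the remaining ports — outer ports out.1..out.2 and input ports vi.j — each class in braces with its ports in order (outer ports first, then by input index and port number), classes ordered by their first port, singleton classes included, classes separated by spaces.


Treat the ports identified at w2 as solder joints: merge, then drop.
through w1, on inputs (v3, v2): {out.1} {out.2} {v2.1} {v2.2} {v3.1} {v3.2} (out.j = stage outer ports)
through w2, on inputs (v1, v3, v2): {out.1} {out.2, v1.1, v1.2} {v2.1} {v2.2} {v3.1} {v3.2} (out.j = stage outer ports)

{out.1} {out.2, v1.1, v1.2} {v2.1} {v2.2} {v3.1} {v3.2}


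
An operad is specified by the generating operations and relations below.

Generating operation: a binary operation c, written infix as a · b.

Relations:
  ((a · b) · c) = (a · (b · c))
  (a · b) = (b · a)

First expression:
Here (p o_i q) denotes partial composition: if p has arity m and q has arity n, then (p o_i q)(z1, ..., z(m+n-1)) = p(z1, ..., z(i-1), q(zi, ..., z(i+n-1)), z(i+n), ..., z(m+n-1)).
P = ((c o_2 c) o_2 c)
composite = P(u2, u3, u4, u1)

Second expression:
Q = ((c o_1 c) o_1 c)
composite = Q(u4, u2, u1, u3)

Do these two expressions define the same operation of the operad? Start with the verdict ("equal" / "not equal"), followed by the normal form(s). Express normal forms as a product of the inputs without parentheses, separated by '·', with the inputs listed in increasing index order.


The first composite normalizes to u1 · u2 · u3 · u4
The second composite normalizes to u1 · u2 · u3 · u4
The forms coincide; equal.

equal; the common form is u1 · u2 · u3 · u4


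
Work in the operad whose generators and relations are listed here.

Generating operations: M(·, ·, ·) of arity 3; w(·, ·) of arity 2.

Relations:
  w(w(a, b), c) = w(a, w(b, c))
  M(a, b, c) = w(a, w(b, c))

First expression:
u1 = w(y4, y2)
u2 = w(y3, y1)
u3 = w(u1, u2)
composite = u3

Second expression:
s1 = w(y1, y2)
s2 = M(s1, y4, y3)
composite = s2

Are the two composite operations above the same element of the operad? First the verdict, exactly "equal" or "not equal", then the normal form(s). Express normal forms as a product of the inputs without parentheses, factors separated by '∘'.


not equal — first y4 ∘ y2 ∘ y3 ∘ y1, second y1 ∘ y2 ∘ y4 ∘ y3


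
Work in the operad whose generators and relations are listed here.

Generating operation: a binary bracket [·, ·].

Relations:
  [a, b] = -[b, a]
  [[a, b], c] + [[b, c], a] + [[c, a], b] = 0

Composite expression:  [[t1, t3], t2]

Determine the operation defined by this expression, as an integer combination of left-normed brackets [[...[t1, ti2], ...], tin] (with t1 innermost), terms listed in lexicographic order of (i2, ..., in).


[[t1, t3], t2]

Antisymmetry and Jacobi reduce to t1-anchored left-normed brackets.
Composite bracket: [[t1, t3], t2]
The bracket unfolds into 4 signed words via [a, b] = ab - ba (2^2 = 4).
Collect the words opening with t1:
  the word t1t3t2 carries sign +1 and contributes +[[t1, t3], t2]


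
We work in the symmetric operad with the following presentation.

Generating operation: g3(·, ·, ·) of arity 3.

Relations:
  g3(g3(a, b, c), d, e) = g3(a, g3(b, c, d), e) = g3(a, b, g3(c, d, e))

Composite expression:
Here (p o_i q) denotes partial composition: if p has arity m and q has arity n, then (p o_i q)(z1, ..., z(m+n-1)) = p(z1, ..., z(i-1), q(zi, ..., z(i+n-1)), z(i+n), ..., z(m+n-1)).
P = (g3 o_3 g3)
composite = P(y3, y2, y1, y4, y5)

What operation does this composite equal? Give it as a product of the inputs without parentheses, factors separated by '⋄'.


y3 ⋄ y2 ⋄ y1 ⋄ y4 ⋄ y5

Every regrouping of g3 is equal, so read the y-inputs in written order.
g3(y1, y4, y5) flattens to y1 ⋄ y4 ⋄ y5
g3(y3, y2, g3(y1, y4, y5)) flattens to y3 ⋄ y2 ⋄ y1 ⋄ y4 ⋄ y5


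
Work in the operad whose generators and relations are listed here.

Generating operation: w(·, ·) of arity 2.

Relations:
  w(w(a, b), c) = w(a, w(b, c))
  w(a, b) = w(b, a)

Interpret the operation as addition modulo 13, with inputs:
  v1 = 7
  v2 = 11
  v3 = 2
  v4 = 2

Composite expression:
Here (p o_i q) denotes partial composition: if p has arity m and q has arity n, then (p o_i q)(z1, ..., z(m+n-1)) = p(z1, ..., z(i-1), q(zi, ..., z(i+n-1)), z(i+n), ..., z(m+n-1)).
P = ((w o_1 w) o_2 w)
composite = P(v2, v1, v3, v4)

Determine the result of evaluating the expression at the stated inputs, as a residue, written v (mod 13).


9 (mod 13)

w(v1, v3) = 9
w(v2, w(v1, v3)) = 7
w(w(v2, w(v1, v3)), v4) = 9


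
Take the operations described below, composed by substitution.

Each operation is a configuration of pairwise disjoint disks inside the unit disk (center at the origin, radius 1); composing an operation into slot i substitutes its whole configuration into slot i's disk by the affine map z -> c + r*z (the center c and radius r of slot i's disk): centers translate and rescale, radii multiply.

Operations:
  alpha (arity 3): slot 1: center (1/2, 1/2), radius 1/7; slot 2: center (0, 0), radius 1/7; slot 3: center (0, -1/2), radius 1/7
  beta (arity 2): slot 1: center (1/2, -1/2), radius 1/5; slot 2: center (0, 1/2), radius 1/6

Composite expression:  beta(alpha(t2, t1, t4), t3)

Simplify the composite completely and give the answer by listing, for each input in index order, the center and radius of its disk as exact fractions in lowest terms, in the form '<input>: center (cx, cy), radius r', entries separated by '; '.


t1: center (1/2, -1/2), radius 1/35; t2: center (3/5, -2/5), radius 1/35; t3: center (0, 1/2), radius 1/6; t4: center (1/2, -3/5), radius 1/35

Below beta, radii multiply path by path; the t-disk centers shift.
input t2: composing its 2 substitution steps yields center (3/5, -2/5), radius 1/35
input t1: composing its 2 substitution steps yields center (1/2, -1/2), radius 1/35
input t4: composing its 2 substitution steps yields center (1/2, -3/5), radius 1/35
input t3: composing its 1 substitution step yields center (0, 1/2), radius 1/6


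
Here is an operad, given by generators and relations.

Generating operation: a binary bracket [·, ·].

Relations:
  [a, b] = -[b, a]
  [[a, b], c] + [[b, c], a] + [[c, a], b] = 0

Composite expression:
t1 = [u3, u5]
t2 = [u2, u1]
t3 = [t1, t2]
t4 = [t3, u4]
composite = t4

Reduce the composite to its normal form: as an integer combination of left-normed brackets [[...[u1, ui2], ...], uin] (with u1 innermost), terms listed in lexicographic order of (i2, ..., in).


[[[[u1, u2], u3], u5], u4] - [[[[u1, u2], u5], u3], u4]


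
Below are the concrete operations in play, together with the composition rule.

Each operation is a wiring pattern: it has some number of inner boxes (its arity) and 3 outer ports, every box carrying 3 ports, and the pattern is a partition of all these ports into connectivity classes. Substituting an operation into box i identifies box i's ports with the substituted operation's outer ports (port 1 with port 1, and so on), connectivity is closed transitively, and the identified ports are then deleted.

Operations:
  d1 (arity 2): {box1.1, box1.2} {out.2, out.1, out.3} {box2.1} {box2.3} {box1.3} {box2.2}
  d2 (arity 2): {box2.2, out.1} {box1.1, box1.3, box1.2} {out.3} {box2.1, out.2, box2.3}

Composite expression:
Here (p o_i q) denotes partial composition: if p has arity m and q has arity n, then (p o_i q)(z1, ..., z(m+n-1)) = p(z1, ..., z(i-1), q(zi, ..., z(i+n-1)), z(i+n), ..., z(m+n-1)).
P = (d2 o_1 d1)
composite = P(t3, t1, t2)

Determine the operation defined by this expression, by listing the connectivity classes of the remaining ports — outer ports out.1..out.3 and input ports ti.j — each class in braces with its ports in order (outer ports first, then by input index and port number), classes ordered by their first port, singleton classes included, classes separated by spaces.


Treat the ports identified at d2 as solder joints: merge, then drop.
through d1, on inputs (t3, t1): {out.1, out.2, out.3} {t1.1} {t1.2} {t1.3} {t3.1, t3.2} {t3.3} (out.j = stage outer ports)
through d2, on inputs (t3, t1, t2): {out.1, t2.2} {out.2, t2.1, t2.3} {out.3} {t1.1} {t1.2} {t1.3} {t3.1, t3.2} {t3.3} (out.j = stage outer ports)

{out.1, t2.2} {out.2, t2.1, t2.3} {out.3} {t1.1} {t1.2} {t1.3} {t3.1, t3.2} {t3.3}


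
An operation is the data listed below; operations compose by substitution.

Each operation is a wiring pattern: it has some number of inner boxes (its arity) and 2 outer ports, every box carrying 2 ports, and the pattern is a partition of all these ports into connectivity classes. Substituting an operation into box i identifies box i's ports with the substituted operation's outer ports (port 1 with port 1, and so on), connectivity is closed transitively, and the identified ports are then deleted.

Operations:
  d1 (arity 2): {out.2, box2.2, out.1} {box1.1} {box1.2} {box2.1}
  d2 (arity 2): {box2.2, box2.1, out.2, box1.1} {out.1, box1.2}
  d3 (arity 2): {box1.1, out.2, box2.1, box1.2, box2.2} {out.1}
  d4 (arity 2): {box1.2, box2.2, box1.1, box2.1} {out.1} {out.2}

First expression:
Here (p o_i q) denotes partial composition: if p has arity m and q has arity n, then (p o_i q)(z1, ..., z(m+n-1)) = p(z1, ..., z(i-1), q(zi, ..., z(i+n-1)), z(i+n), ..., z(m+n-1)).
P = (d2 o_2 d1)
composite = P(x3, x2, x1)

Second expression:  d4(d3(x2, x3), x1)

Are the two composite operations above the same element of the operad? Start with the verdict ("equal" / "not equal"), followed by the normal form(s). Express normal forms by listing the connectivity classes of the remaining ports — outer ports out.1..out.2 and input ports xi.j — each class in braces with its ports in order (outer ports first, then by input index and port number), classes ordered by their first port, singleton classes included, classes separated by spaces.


Reducing the first expression gives {out.1, x3.2} {out.2, x1.2, x3.1} {x1.1} {x2.1} {x2.2}
Reducing the second expression gives {out.1} {out.2} {x1.1, x1.2, x2.1, x2.2, x3.1, x3.2}
Distinct normal forms: not equal.

not equal; the first gives {out.1, x3.2} {out.2, x1.2, x3.1} {x1.1} {x2.1} {x2.2} and the second {out.1} {out.2} {x1.1, x1.2, x2.1, x2.2, x3.1, x3.2}


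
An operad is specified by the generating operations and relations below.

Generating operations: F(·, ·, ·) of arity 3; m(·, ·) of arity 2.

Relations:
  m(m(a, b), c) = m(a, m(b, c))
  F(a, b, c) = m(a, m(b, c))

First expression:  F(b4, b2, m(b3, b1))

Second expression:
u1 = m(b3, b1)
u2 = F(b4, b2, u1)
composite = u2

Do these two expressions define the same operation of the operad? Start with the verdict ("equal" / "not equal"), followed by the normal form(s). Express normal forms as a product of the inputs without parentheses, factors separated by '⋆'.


In normal form, the first expression is b4 ⋆ b2 ⋆ b3 ⋆ b1
In normal form, the second expression is b4 ⋆ b2 ⋆ b3 ⋆ b1
The normal forms match — equal.

equal; the common form is b4 ⋆ b2 ⋆ b3 ⋆ b1


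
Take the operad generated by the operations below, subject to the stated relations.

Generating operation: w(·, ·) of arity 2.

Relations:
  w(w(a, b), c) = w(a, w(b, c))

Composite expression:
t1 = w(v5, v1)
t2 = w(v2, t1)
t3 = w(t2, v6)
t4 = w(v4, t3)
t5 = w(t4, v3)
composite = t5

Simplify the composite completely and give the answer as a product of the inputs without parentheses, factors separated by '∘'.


v4 ∘ v2 ∘ v5 ∘ v1 ∘ v6 ∘ v3

Associativity of w dissolves the nesting; only the v-input order survives.
w(v5, v1) reduces to v5 ∘ v1
w(v2, w(v5, v1)) reduces to v2 ∘ v5 ∘ v1
w(w(v2, w(v5, v1)), v6) reduces to v2 ∘ v5 ∘ v1 ∘ v6
w(v4, w(w(v2, w(v5, v1)), v6)) reduces to v4 ∘ v2 ∘ v5 ∘ v1 ∘ v6
w(w(v4, w(w(v2, w(v5, v1)), v6)), v3) reduces to v4 ∘ v2 ∘ v5 ∘ v1 ∘ v6 ∘ v3


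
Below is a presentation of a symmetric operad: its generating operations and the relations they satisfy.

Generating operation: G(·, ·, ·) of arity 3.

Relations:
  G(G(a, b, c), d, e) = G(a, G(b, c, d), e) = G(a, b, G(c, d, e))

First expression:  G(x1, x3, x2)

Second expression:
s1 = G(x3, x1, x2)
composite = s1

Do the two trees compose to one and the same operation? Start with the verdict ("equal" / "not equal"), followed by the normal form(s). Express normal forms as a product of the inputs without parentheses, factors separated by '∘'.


not equal; first: x1 ∘ x3 ∘ x2; second: x3 ∘ x1 ∘ x2

In normal form, the first expression is x1 ∘ x3 ∘ x2
In normal form, the second expression is x3 ∘ x1 ∘ x2
They disagree, so not equal.


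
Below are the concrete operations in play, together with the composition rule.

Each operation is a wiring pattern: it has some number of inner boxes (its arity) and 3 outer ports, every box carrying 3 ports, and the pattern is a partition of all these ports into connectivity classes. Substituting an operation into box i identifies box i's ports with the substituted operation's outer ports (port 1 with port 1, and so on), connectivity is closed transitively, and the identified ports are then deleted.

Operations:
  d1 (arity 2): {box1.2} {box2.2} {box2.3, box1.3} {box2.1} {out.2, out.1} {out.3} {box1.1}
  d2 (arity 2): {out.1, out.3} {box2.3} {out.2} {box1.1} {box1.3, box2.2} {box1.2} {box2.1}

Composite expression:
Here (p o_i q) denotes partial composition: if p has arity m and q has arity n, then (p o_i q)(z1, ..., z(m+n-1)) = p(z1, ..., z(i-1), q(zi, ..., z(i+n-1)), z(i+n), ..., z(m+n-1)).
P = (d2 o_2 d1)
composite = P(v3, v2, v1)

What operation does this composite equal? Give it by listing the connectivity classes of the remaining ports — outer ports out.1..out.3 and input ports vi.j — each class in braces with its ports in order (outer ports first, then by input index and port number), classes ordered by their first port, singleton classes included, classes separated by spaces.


{out.1, out.3} {out.2} {v1.1} {v1.2} {v1.3, v2.3} {v2.1} {v2.2} {v3.1} {v3.2} {v3.3}

After gluing at d2, chains via deleted ports link the v-ports.
d1 over (v2, v1) gives {out.1, out.2} {out.3} {v1.1} {v1.2} {v1.3, v2.3} {v2.1} {v2.2}, out.j being that stage's outer ports
d2 over (v3, v2, v1) gives {out.1, out.3} {out.2} {v1.1} {v1.2} {v1.3, v2.3} {v2.1} {v2.2} {v3.1} {v3.2} {v3.3}, out.j being that stage's outer ports


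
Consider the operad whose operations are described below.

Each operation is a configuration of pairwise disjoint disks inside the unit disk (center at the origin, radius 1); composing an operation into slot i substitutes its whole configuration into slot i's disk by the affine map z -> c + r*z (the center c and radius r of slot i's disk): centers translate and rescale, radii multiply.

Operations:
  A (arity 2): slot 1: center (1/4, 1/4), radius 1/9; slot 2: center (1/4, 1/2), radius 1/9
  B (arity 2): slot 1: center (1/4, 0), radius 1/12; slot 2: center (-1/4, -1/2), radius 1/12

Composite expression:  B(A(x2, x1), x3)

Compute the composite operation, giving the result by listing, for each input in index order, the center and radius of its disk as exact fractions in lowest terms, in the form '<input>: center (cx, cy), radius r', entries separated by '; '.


x1: center (13/48, 1/24), radius 1/108; x2: center (13/48, 1/48), radius 1/108; x3: center (-1/4, -1/2), radius 1/12

Below B, radii multiply path by path; the x-disk centers shift.
x2 passes through 2 substitutions, ending at center (13/48, 1/48), radius 1/108
x1 passes through 2 substitutions, ending at center (13/48, 1/24), radius 1/108
x3 passes through 1 substitution, ending at center (-1/4, -1/2), radius 1/12


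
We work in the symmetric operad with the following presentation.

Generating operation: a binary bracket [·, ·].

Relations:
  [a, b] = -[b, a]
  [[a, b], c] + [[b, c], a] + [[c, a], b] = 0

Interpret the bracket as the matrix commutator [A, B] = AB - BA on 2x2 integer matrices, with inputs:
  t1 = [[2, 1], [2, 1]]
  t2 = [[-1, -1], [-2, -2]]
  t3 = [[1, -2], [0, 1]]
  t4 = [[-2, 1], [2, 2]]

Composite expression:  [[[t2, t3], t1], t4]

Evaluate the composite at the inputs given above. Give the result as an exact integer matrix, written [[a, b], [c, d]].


[[-28, -32], [-48, 28]]

[t2, t3] = [[-4, -2], [0, 4]]
[[t2, t3], t1] = [[-4, -6], [16, 4]]
[[[t2, t3], t1], t4] = [[-28, -32], [-48, 28]]


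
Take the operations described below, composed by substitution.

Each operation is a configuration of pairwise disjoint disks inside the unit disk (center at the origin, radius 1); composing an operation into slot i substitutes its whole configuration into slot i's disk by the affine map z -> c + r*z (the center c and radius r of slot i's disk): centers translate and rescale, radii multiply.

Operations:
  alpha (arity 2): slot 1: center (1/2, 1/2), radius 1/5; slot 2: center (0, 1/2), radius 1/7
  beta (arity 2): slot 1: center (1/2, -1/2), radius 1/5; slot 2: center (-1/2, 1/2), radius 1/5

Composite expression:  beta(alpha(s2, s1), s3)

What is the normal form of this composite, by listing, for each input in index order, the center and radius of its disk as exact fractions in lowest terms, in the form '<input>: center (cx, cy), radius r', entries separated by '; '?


s1: center (1/2, -2/5), radius 1/35; s2: center (3/5, -2/5), radius 1/25; s3: center (-1/2, 1/2), radius 1/5

Nesting under beta composes maps z -> c + r*z down each s-path.
input s2: applying the 2 nested substitutions gives center (3/5, -2/5), radius 1/25
input s1: applying the 2 nested substitutions gives center (1/2, -2/5), radius 1/35
input s3: applying the 1 nested substitution gives center (-1/2, 1/2), radius 1/5


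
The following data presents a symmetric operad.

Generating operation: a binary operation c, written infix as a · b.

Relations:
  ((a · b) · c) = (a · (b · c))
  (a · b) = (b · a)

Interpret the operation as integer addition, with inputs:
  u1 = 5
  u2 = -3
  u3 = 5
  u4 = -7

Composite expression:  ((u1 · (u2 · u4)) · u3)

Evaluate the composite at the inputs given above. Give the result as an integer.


(u2 · u4) = -10
(u1 · (u2 · u4)) = -5
((u1 · (u2 · u4)) · u3) = 0

0


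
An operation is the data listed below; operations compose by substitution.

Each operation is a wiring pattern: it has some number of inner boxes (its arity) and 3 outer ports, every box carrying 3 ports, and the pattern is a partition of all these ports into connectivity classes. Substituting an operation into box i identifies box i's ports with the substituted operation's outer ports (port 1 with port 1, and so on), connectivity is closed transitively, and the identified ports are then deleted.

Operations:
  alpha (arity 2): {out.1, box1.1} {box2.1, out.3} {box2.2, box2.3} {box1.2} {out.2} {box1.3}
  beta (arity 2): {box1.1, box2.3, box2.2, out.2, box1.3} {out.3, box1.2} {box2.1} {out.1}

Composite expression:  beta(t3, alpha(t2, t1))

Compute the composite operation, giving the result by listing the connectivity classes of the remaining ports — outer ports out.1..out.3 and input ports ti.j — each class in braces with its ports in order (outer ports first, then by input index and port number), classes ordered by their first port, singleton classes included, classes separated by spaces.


{out.1} {out.2, t1.1, t3.1, t3.3} {out.3, t3.2} {t1.2, t1.3} {t2.1} {t2.2} {t2.3}

Connectivity passes through glued beta-boundaries; trace each wire chain.
alpha over (t2, t1) gives {out.1, t2.1} {out.2} {out.3, t1.1} {t1.2, t1.3} {t2.2} {t2.3}, out.j being that stage's outer ports
beta over (t3, t2, t1) gives {out.1} {out.2, t1.1, t3.1, t3.3} {out.3, t3.2} {t1.2, t1.3} {t2.1} {t2.2} {t2.3}, out.j being that stage's outer ports


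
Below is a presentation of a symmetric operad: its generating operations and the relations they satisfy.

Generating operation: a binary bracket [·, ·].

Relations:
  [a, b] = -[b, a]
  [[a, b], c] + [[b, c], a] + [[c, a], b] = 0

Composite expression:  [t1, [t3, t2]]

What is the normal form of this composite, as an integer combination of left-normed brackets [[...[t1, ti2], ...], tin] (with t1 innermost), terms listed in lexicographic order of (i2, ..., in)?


-[[t1, t2], t3] + [[t1, t3], t2]

Antisymmetry and Jacobi reduce to t1-anchored left-normed brackets.
Composite bracket: [t1, [t3, t2]]
Applying ab - ba throughout gives 4 signed words (2^2 = 4).
Coefficients come from the t1-initial words:
  t1t2t3 (sign -1) contributes -[[t1, t2], t3]
  t1t3t2 (sign +1) contributes +[[t1, t3], t2]


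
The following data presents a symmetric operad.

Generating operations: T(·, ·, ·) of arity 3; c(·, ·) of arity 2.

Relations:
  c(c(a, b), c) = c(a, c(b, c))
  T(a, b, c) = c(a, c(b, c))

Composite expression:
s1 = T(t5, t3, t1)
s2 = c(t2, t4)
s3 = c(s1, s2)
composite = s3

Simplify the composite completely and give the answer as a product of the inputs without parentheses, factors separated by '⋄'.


Under associativity of c, the answer is the t's in reading order.
T(t5, t3, t1) spells out as t5 ⋄ t3 ⋄ t1
c(t2, t4) spells out as t2 ⋄ t4
c(T(t5, t3, t1), c(t2, t4)) spells out as t5 ⋄ t3 ⋄ t1 ⋄ t2 ⋄ t4

t5 ⋄ t3 ⋄ t1 ⋄ t2 ⋄ t4


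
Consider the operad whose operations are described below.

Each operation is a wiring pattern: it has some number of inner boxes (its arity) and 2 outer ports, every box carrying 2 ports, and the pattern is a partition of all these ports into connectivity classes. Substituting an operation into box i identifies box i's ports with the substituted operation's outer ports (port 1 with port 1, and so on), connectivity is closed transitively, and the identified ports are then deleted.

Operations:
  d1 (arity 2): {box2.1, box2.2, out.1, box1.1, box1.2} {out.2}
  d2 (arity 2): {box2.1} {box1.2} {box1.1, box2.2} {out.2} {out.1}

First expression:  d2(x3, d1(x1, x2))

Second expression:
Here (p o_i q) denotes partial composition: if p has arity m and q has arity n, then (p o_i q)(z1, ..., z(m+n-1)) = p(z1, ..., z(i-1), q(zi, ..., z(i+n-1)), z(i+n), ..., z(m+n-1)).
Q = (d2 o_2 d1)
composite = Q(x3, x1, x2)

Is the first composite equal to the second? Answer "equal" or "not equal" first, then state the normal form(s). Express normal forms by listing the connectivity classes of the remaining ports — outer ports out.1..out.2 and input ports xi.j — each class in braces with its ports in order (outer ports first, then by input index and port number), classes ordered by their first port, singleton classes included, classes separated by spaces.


The first expression reduces to {out.1} {out.2} {x1.1, x1.2, x2.1, x2.2} {x3.1} {x3.2}
The second expression reduces to {out.1} {out.2} {x1.1, x1.2, x2.1, x2.2} {x3.1} {x3.2}
The forms coincide; equal.

equal; both compose to {out.1} {out.2} {x1.1, x1.2, x2.1, x2.2} {x3.1} {x3.2}


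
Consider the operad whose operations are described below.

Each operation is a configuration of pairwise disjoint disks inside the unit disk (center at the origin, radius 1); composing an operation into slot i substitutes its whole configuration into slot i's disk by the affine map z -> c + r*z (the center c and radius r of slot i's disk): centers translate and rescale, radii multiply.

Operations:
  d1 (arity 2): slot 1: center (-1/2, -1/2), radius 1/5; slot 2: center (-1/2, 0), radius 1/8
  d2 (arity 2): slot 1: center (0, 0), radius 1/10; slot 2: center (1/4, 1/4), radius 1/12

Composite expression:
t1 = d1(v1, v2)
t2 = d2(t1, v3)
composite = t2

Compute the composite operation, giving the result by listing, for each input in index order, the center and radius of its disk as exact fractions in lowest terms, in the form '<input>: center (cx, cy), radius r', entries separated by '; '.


v1: center (-1/20, -1/20), radius 1/50; v2: center (-1/20, 0), radius 1/80; v3: center (1/4, 1/4), radius 1/12

Follow each v-input down from d2: c' goes to c + r*c', radius to r*r'.
tracing v1 down its 2-map path: center (-1/20, -1/20), radius 1/50
tracing v2 down its 2-map path: center (-1/20, 0), radius 1/80
tracing v3 down its 1-map path: center (1/4, 1/4), radius 1/12


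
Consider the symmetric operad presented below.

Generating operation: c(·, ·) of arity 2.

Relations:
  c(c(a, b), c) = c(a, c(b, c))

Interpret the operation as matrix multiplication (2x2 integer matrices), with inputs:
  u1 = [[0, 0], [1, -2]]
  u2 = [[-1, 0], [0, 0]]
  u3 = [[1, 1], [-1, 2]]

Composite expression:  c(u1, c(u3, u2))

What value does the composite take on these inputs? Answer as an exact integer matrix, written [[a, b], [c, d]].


c(u3, u2) = [[-1, 0], [1, 0]]
c(u1, c(u3, u2)) = [[0, 0], [-3, 0]]

[[0, 0], [-3, 0]]


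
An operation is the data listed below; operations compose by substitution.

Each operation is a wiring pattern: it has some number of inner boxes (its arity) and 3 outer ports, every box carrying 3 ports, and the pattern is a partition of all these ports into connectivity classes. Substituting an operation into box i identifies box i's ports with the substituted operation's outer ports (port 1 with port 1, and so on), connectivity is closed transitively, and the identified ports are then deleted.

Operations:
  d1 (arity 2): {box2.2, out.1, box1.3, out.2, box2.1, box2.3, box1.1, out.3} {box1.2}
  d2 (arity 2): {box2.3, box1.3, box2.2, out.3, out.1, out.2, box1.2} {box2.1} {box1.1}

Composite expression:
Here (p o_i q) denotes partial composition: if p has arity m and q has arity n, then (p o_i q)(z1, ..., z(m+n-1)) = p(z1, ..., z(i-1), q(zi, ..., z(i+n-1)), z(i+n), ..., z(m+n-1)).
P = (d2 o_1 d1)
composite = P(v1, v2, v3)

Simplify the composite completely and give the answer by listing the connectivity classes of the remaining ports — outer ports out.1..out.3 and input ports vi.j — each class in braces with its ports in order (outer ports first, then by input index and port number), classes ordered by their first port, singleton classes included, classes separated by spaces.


After gluing at d2, chains via deleted ports link the v-ports.
through d1, on inputs (v1, v2): {out.1, out.2, out.3, v1.1, v1.3, v2.1, v2.2, v2.3} {v1.2} (out.j = stage outer ports)
through d2, on inputs (v1, v2, v3): {out.1, out.2, out.3, v1.1, v1.3, v2.1, v2.2, v2.3, v3.2, v3.3} {v1.2} {v3.1} (out.j = stage outer ports)

{out.1, out.2, out.3, v1.1, v1.3, v2.1, v2.2, v2.3, v3.2, v3.3} {v1.2} {v3.1}


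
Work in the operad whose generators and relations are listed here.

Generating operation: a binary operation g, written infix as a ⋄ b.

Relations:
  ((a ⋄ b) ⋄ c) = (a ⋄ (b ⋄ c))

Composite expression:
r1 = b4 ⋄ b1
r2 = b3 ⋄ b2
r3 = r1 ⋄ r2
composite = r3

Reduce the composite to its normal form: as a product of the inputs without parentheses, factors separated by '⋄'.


b4 ⋄ b1 ⋄ b3 ⋄ b2

All parenthesizations of g agree; list the b-inputs left to right.
(b4 ⋄ b1) spells out as b4 ⋄ b1
(b3 ⋄ b2) spells out as b3 ⋄ b2
((b4 ⋄ b1) ⋄ (b3 ⋄ b2)) spells out as b4 ⋄ b1 ⋄ b3 ⋄ b2


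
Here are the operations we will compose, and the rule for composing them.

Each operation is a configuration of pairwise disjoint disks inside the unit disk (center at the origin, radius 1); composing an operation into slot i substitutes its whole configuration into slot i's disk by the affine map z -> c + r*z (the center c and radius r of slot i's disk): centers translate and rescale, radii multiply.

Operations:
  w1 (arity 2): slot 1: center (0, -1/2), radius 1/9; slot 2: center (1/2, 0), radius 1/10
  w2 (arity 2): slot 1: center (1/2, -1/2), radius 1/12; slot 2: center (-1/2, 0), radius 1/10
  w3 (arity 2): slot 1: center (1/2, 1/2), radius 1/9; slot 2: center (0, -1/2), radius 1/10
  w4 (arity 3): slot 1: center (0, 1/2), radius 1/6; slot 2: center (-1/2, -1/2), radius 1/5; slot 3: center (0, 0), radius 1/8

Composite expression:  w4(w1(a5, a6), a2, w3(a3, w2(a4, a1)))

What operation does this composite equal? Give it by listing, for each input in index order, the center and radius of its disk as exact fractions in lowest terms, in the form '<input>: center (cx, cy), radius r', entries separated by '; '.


a1: center (-1/160, -1/16), radius 1/800; a2: center (-1/2, -1/2), radius 1/5; a3: center (1/16, 1/16), radius 1/72; a4: center (1/160, -11/160), radius 1/960; a5: center (0, 5/12), radius 1/54; a6: center (1/12, 1/2), radius 1/60

Affine substitution under w4: radii multiply and a-centers shift.
input a5: applying the 2 nested substitutions gives center (0, 5/12), radius 1/54
input a6: applying the 2 nested substitutions gives center (1/12, 1/2), radius 1/60
input a2: applying the 1 nested substitution gives center (-1/2, -1/2), radius 1/5
input a3: applying the 2 nested substitutions gives center (1/16, 1/16), radius 1/72
input a4: applying the 3 nested substitutions gives center (1/160, -11/160), radius 1/960
input a1: applying the 3 nested substitutions gives center (-1/160, -1/16), radius 1/800


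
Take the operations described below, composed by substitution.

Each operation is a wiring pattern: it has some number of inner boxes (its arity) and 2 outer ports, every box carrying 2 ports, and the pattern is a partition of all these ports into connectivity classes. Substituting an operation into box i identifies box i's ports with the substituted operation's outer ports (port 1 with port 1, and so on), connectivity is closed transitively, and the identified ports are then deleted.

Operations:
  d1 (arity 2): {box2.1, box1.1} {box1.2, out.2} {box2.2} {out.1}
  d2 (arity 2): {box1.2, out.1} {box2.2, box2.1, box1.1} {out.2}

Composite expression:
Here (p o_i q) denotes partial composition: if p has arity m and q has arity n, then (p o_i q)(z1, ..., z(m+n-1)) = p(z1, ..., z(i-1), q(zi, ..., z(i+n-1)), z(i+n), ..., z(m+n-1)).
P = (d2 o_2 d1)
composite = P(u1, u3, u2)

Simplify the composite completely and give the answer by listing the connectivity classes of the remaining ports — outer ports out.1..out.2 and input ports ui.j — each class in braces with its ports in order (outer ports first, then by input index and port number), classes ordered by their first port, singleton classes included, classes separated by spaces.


{out.1, u1.2} {out.2} {u1.1, u3.2} {u2.1, u3.1} {u2.2}

Reachability decides: close wires over d2-identified ports.
after d1, the pattern on (u3, u2) reads {out.1} {out.2, u3.2} {u2.1, u3.1} {u2.2} (out.j = its outer ports)
after d2, the pattern on (u1, u3, u2) reads {out.1, u1.2} {out.2} {u1.1, u3.2} {u2.1, u3.1} {u2.2} (out.j = its outer ports)


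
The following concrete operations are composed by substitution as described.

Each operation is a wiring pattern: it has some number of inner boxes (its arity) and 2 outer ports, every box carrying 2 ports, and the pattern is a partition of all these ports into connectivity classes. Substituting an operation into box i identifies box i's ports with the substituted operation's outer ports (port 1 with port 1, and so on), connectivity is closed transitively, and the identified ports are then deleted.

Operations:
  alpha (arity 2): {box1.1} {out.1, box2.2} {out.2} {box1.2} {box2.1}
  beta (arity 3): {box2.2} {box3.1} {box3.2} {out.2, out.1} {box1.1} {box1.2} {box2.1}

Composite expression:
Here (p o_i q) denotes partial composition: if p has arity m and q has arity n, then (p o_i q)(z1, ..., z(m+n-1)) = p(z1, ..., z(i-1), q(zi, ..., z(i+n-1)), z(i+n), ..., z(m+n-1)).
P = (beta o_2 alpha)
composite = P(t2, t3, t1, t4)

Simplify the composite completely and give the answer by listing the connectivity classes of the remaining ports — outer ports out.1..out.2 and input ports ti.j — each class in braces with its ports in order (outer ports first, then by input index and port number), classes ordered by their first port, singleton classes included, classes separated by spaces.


Two ports join when wires chain via beta-identified ports.
alpha over (t3, t1) gives {out.1, t1.2} {out.2} {t1.1} {t3.1} {t3.2}, out.j being that stage's outer ports
beta over (t2, t3, t1, t4) gives {out.1, out.2} {t1.1} {t1.2} {t2.1} {t2.2} {t3.1} {t3.2} {t4.1} {t4.2}, out.j being that stage's outer ports

{out.1, out.2} {t1.1} {t1.2} {t2.1} {t2.2} {t3.1} {t3.2} {t4.1} {t4.2}


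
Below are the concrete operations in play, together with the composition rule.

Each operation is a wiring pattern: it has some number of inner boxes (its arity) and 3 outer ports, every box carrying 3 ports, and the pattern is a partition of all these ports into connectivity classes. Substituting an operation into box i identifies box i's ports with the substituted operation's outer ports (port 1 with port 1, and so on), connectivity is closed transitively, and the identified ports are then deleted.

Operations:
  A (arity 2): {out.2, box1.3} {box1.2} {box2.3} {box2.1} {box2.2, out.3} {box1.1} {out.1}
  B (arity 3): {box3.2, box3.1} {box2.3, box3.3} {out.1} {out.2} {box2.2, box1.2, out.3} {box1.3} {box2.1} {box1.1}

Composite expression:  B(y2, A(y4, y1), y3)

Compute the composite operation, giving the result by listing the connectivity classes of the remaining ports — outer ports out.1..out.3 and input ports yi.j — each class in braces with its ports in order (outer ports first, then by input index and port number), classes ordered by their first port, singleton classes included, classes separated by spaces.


{out.1} {out.2} {out.3, y2.2, y4.3} {y1.1} {y1.2, y3.3} {y1.3} {y2.1} {y2.3} {y3.1, y3.2} {y4.1} {y4.2}


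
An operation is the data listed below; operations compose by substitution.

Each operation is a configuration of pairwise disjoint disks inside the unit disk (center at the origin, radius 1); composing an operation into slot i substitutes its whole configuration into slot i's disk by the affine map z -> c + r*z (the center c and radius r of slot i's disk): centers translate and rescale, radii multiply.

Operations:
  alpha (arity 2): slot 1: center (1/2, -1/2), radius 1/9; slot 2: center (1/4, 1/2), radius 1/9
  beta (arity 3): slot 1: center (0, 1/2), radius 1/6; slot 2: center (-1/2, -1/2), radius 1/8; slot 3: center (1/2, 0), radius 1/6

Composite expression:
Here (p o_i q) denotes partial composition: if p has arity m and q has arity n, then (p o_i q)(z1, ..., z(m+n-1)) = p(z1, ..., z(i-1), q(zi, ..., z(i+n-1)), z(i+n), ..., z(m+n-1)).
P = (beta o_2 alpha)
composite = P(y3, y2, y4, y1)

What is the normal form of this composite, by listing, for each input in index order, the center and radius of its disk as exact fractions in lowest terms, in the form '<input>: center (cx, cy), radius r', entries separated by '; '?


y1: center (1/2, 0), radius 1/6; y2: center (-7/16, -9/16), radius 1/72; y3: center (0, 1/2), radius 1/6; y4: center (-15/32, -7/16), radius 1/72

Below beta, radii multiply path by path; the y-disk centers shift.
input y3: applying the 1 nested substitution gives center (0, 1/2), radius 1/6
input y2: applying the 2 nested substitutions gives center (-7/16, -9/16), radius 1/72
input y4: applying the 2 nested substitutions gives center (-15/32, -7/16), radius 1/72
input y1: applying the 1 nested substitution gives center (1/2, 0), radius 1/6


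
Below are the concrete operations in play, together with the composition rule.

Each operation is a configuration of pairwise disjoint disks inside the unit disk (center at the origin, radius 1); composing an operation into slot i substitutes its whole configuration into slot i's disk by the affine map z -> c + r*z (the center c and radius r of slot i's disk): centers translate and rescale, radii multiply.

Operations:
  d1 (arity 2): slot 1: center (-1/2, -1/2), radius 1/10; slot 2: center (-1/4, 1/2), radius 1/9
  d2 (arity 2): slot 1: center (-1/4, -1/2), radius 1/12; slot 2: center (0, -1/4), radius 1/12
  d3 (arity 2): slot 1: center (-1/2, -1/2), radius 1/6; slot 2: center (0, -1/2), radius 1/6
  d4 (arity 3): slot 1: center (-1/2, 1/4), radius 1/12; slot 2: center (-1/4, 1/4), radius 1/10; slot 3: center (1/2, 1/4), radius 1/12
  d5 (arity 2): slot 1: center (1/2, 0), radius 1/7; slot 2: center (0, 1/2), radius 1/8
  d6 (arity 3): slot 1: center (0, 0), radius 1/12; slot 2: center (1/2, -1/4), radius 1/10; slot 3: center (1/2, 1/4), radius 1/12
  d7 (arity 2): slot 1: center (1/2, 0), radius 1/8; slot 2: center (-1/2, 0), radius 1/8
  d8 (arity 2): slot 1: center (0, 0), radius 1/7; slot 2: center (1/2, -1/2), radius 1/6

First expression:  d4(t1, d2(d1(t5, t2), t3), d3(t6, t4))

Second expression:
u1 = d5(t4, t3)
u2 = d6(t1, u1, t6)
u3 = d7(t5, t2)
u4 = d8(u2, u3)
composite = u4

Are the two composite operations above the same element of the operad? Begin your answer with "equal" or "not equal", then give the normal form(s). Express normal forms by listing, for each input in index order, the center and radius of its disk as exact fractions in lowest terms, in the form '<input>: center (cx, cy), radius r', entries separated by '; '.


not equal: they reduce to t1: center (-1/2, 1/4), radius 1/12; t2: center (-133/480, 49/240), radius 1/1080; t3: center (-1/4, 9/40), radius 1/120; t4: center (1/2, 5/24), radius 1/72; t5: center (-67/240, 47/240), radius 1/1200; t6: center (11/24, 5/24), radius 1/72 and t1: center (0, 0), radius 1/84; t2: center (5/12, -1/2), radius 1/48; t3: center (1/14, -1/35), radius 1/560; t4: center (11/140, -1/28), radius 1/490; t5: center (7/12, -1/2), radius 1/48; t6: center (1/14, 1/28), radius 1/84

Normal form of the first expression: t1: center (-1/2, 1/4), radius 1/12; t2: center (-133/480, 49/240), radius 1/1080; t3: center (-1/4, 9/40), radius 1/120; t4: center (1/2, 5/24), radius 1/72; t5: center (-67/240, 47/240), radius 1/1200; t6: center (11/24, 5/24), radius 1/72
Normal form of the second expression: t1: center (0, 0), radius 1/84; t2: center (5/12, -1/2), radius 1/48; t3: center (1/14, -1/35), radius 1/560; t4: center (11/140, -1/28), radius 1/490; t5: center (7/12, -1/2), radius 1/48; t6: center (1/14, 1/28), radius 1/84
The forms do not match — not equal.
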